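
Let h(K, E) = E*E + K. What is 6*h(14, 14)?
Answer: 1260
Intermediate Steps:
h(K, E) = K + E² (h(K, E) = E² + K = K + E²)
6*h(14, 14) = 6*(14 + 14²) = 6*(14 + 196) = 6*210 = 1260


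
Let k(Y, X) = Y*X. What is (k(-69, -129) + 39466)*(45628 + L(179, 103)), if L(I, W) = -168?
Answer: 2198763820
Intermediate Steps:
k(Y, X) = X*Y
(k(-69, -129) + 39466)*(45628 + L(179, 103)) = (-129*(-69) + 39466)*(45628 - 168) = (8901 + 39466)*45460 = 48367*45460 = 2198763820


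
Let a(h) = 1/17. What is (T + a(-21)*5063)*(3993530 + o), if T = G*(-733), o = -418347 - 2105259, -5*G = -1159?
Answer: -21191870789216/85 ≈ -2.4932e+11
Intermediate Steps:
a(h) = 1/17
G = 1159/5 (G = -⅕*(-1159) = 1159/5 ≈ 231.80)
o = -2523606
T = -849547/5 (T = (1159/5)*(-733) = -849547/5 ≈ -1.6991e+5)
(T + a(-21)*5063)*(3993530 + o) = (-849547/5 + (1/17)*5063)*(3993530 - 2523606) = (-849547/5 + 5063/17)*1469924 = -14416984/85*1469924 = -21191870789216/85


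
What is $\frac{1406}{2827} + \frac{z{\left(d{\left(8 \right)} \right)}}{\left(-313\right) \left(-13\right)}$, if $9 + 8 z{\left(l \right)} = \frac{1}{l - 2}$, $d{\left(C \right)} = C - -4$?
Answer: $\frac{457429517}{920245040} \approx 0.49707$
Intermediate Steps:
$d{\left(C \right)} = 4 + C$ ($d{\left(C \right)} = C + 4 = 4 + C$)
$z{\left(l \right)} = - \frac{9}{8} + \frac{1}{8 \left(-2 + l\right)}$ ($z{\left(l \right)} = - \frac{9}{8} + \frac{1}{8 \left(l - 2\right)} = - \frac{9}{8} + \frac{1}{8 \left(-2 + l\right)}$)
$\frac{1406}{2827} + \frac{z{\left(d{\left(8 \right)} \right)}}{\left(-313\right) \left(-13\right)} = \frac{1406}{2827} + \frac{\frac{1}{8} \frac{1}{-2 + \left(4 + 8\right)} \left(19 - 9 \left(4 + 8\right)\right)}{\left(-313\right) \left(-13\right)} = 1406 \cdot \frac{1}{2827} + \frac{\frac{1}{8} \frac{1}{-2 + 12} \left(19 - 108\right)}{4069} = \frac{1406}{2827} + \frac{19 - 108}{8 \cdot 10} \cdot \frac{1}{4069} = \frac{1406}{2827} + \frac{1}{8} \cdot \frac{1}{10} \left(-89\right) \frac{1}{4069} = \frac{1406}{2827} - \frac{89}{325520} = \frac{457429517}{920245040}$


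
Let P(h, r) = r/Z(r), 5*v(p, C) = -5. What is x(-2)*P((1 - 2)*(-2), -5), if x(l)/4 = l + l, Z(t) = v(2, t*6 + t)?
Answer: -80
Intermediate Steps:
v(p, C) = -1 (v(p, C) = (⅕)*(-5) = -1)
Z(t) = -1
x(l) = 8*l (x(l) = 4*(l + l) = 4*(2*l) = 8*l)
P(h, r) = -r (P(h, r) = r/(-1) = r*(-1) = -r)
x(-2)*P((1 - 2)*(-2), -5) = (8*(-2))*(-1*(-5)) = -16*5 = -80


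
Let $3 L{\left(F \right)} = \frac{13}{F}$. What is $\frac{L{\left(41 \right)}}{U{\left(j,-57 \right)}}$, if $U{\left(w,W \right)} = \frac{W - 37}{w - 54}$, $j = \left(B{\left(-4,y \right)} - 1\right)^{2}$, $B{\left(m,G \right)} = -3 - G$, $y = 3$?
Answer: $\frac{65}{11562} \approx 0.0056219$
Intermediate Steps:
$L{\left(F \right)} = \frac{13}{3 F}$ ($L{\left(F \right)} = \frac{13 \frac{1}{F}}{3} = \frac{13}{3 F}$)
$j = 49$ ($j = \left(\left(-3 - 3\right) - 1\right)^{2} = \left(-6 - 1\right)^{2} = \left(-7\right)^{2} = 49$)
$U{\left(w,W \right)} = \frac{-37 + W}{-54 + w}$
$\frac{L{\left(41 \right)}}{U{\left(j,-57 \right)}} = \frac{\frac{13}{3} \cdot \frac{1}{41}}{\frac{1}{-54 + 49} \left(-37 - 57\right)} = \frac{\frac{13}{3} \cdot \frac{1}{41}}{\frac{1}{-5} \left(-94\right)} = \frac{13}{123 \left(\left(- \frac{1}{5}\right) \left(-94\right)\right)} = \frac{13}{123 \cdot \frac{94}{5}} = \frac{13}{123} \cdot \frac{5}{94} = \frac{65}{11562}$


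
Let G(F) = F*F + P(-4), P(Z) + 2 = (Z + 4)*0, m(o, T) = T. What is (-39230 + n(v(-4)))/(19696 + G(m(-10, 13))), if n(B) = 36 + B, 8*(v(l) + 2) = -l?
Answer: -78391/39726 ≈ -1.9733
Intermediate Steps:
P(Z) = -2 (P(Z) = -2 + (Z + 4)*0 = -2 + (4 + Z)*0 = -2 + 0 = -2)
v(l) = -2 - l/8 (v(l) = -2 + (-l)/8 = -2 - l/8)
G(F) = -2 + F**2 (G(F) = F*F - 2 = F**2 - 2 = -2 + F**2)
(-39230 + n(v(-4)))/(19696 + G(m(-10, 13))) = (-39230 + (36 + (-2 - 1/8*(-4))))/(19696 + (-2 + 13**2)) = (-39230 + (36 + (-2 + 1/2)))/(19696 + (-2 + 169)) = (-39230 + (36 - 3/2))/(19696 + 167) = (-39230 + 69/2)/19863 = -78391/2*1/19863 = -78391/39726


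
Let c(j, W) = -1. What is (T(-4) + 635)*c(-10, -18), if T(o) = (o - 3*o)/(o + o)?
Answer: -634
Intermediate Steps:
T(o) = -1 (T(o) = (-2*o)/((2*o)) = (-2*o)*(1/(2*o)) = -1)
(T(-4) + 635)*c(-10, -18) = (-1 + 635)*(-1) = 634*(-1) = -634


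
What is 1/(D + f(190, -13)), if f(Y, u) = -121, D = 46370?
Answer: 1/46249 ≈ 2.1622e-5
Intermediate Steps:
1/(D + f(190, -13)) = 1/(46370 - 121) = 1/46249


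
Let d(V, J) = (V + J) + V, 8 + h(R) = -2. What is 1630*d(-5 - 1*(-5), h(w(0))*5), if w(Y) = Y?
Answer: -81500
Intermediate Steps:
h(R) = -10 (h(R) = -8 - 2 = -10)
d(V, J) = J + 2*V (d(V, J) = (J + V) + V = J + 2*V)
1630*d(-5 - 1*(-5), h(w(0))*5) = 1630*(-10*5 + 2*(-5 - 1*(-5))) = 1630*(-50 + 2*(-5 + 5)) = 1630*(-50 + 2*0) = 1630*(-50 + 0) = 1630*(-50) = -81500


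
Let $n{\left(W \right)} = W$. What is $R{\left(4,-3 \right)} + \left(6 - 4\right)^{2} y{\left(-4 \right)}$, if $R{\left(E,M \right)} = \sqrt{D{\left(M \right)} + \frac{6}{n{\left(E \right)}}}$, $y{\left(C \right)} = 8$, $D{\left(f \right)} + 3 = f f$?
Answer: $32 + \frac{\sqrt{30}}{2} \approx 34.739$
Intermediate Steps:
$D{\left(f \right)} = -3 + f^{2}$ ($D{\left(f \right)} = -3 + f f = -3 + f^{2}$)
$R{\left(E,M \right)} = \sqrt{-3 + M^{2} + \frac{6}{E}}$ ($R{\left(E,M \right)} = \sqrt{\left(-3 + M^{2}\right) + \frac{6}{E}} = \sqrt{-3 + M^{2} + \frac{6}{E}}$)
$R{\left(4,-3 \right)} + \left(6 - 4\right)^{2} y{\left(-4 \right)} = \sqrt{-3 + \left(-3\right)^{2} + \frac{6}{4}} + \left(6 - 4\right)^{2} \cdot 8 = \sqrt{-3 + 9 + 6 \cdot \frac{1}{4}} + 2^{2} \cdot 8 = \sqrt{-3 + 9 + \frac{3}{2}} + 4 \cdot 8 = \sqrt{\frac{15}{2}} + 32 = \frac{\sqrt{30}}{2} + 32 = 32 + \frac{\sqrt{30}}{2}$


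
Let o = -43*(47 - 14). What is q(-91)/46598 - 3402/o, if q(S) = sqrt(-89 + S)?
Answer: 1134/473 + 3*I*sqrt(5)/23299 ≈ 2.3975 + 0.00028792*I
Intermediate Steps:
o = -1419 (o = -43*33 = -1419)
q(-91)/46598 - 3402/o = sqrt(-89 - 91)/46598 - 3402/(-1419) = sqrt(-180)*(1/46598) - 3402*(-1/1419) = (6*I*sqrt(5))*(1/46598) + 1134/473 = 3*I*sqrt(5)/23299 + 1134/473 = 1134/473 + 3*I*sqrt(5)/23299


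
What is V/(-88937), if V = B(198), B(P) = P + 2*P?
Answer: -594/88937 ≈ -0.0066789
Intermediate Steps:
B(P) = 3*P
V = 594 (V = 3*198 = 594)
V/(-88937) = 594/(-88937) = 594*(-1/88937) = -594/88937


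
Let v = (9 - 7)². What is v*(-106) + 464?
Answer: 40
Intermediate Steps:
v = 4 (v = 2² = 4)
v*(-106) + 464 = 4*(-106) + 464 = -424 + 464 = 40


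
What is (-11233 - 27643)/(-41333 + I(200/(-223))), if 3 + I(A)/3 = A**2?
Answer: 966632302/1027888159 ≈ 0.94041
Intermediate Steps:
I(A) = -9 + 3*A**2
(-11233 - 27643)/(-41333 + I(200/(-223))) = (-11233 - 27643)/(-41333 + (-9 + 3*(200/(-223))**2)) = -38876/(-41333 + (-9 + 3*(200*(-1/223))**2)) = -38876/(-41333 + (-9 + 3*(-200/223)**2)) = -38876/(-41333 + (-9 + 3*(40000/49729))) = -38876/(-41333 + (-9 + 120000/49729)) = -38876/(-41333 - 327561/49729) = -38876/(-2055776318/49729) = -38876*(-49729/2055776318) = 966632302/1027888159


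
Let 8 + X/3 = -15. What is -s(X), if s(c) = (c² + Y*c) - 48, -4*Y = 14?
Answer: -9909/2 ≈ -4954.5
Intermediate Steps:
X = -69 (X = -24 + 3*(-15) = -24 - 45 = -69)
Y = -7/2 (Y = -¼*14 = -7/2 ≈ -3.5000)
s(c) = -48 + c² - 7*c/2 (s(c) = (c² - 7*c/2) - 48 = -48 + c² - 7*c/2)
-s(X) = -(-48 + (-69)² - 7/2*(-69)) = -(-48 + 4761 + 483/2) = -1*9909/2 = -9909/2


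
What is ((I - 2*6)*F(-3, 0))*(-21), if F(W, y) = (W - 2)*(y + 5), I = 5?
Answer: -3675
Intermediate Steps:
F(W, y) = (-2 + W)*(5 + y)
((I - 2*6)*F(-3, 0))*(-21) = ((5 - 2*6)*(-10 - 2*0 + 5*(-3) - 3*0))*(-21) = ((5 - 12)*(-10 + 0 - 15 + 0))*(-21) = -7*(-25)*(-21) = 175*(-21) = -3675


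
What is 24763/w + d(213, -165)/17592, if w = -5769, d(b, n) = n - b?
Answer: -72968563/16914708 ≈ -4.3139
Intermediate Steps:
24763/w + d(213, -165)/17592 = 24763/(-5769) + (-165 - 1*213)/17592 = 24763*(-1/5769) + (-165 - 213)*(1/17592) = -24763/5769 - 378*1/17592 = -24763/5769 - 63/2932 = -72968563/16914708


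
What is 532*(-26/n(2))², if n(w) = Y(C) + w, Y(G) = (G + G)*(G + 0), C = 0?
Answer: 89908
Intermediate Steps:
Y(G) = 2*G² (Y(G) = (2*G)*G = 2*G²)
n(w) = w (n(w) = 2*0² + w = 2*0 + w = 0 + w = w)
532*(-26/n(2))² = 532*(-26/2)² = 532*(-26*½)² = 532*(-13)² = 532*169 = 89908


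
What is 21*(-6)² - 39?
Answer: 717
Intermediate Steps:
21*(-6)² - 39 = 21*36 - 39 = 756 - 39 = 717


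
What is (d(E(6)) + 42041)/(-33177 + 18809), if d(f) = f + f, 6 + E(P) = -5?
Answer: -42019/14368 ≈ -2.9245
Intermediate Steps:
E(P) = -11 (E(P) = -6 - 5 = -11)
d(f) = 2*f
(d(E(6)) + 42041)/(-33177 + 18809) = (2*(-11) + 42041)/(-33177 + 18809) = (-22 + 42041)/(-14368) = 42019*(-1/14368) = -42019/14368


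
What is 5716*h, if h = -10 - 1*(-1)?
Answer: -51444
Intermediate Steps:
h = -9 (h = -10 + 1 = -9)
5716*h = 5716*(-9) = -51444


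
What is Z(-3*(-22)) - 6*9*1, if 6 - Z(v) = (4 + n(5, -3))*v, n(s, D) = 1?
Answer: -378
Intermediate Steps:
Z(v) = 6 - 5*v (Z(v) = 6 - (4 + 1)*v = 6 - 5*v)
Z(-3*(-22)) - 6*9*1 = (6 - (-15)*(-22)) - 6*9*1 = (6 - 5*66) - 54*1 = (6 - 330) - 54 = -324 - 54 = -378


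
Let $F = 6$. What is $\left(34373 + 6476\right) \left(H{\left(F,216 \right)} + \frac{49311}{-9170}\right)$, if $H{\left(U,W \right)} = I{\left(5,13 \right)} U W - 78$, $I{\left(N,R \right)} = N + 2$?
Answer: $\frac{3367006152981}{9170} \approx 3.6718 \cdot 10^{8}$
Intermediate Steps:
$I{\left(N,R \right)} = 2 + N$
$H{\left(U,W \right)} = -78 + 7 U W$ ($H{\left(U,W \right)} = \left(2 + 5\right) U W - 78 = 7 U W - 78 = -78 + 7 U W$)
$\left(34373 + 6476\right) \left(H{\left(F,216 \right)} + \frac{49311}{-9170}\right) = \left(34373 + 6476\right) \left(\left(-78 + 7 \cdot 6 \cdot 216\right) + \frac{49311}{-9170}\right) = 40849 \left(\left(-78 + 9072\right) + 49311 \left(- \frac{1}{9170}\right)\right) = 40849 \left(8994 - \frac{49311}{9170}\right) = 40849 \cdot \frac{82425669}{9170} = \frac{3367006152981}{9170}$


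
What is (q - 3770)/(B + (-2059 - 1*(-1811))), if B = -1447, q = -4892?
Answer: 8662/1695 ≈ 5.1103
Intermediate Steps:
(q - 3770)/(B + (-2059 - 1*(-1811))) = (-4892 - 3770)/(-1447 + (-2059 - 1*(-1811))) = -8662/(-1447 + (-2059 + 1811)) = -8662/(-1447 - 248) = -8662/(-1695) = -8662*(-1/1695) = 8662/1695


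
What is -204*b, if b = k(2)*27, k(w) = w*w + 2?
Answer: -33048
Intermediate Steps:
k(w) = 2 + w² (k(w) = w² + 2 = 2 + w²)
b = 162 (b = (2 + 2²)*27 = (2 + 4)*27 = 6*27 = 162)
-204*b = -204*162 = -33048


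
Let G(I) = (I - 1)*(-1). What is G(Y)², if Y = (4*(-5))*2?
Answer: 1681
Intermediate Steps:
Y = -40 (Y = -20*2 = -40)
G(I) = 1 - I (G(I) = (-1 + I)*(-1) = 1 - I)
G(Y)² = (1 - 1*(-40))² = (1 + 40)² = 41² = 1681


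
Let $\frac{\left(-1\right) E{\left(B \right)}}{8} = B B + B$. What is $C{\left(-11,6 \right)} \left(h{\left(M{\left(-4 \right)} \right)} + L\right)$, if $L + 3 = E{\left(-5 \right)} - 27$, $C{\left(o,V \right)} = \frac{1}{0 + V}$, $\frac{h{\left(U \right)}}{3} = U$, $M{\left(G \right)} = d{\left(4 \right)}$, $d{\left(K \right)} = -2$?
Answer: $- \frac{98}{3} \approx -32.667$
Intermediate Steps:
$M{\left(G \right)} = -2$
$h{\left(U \right)} = 3 U$
$E{\left(B \right)} = - 8 B - 8 B^{2}$ ($E{\left(B \right)} = - 8 \left(B B + B\right) = - 8 \left(B^{2} + B\right) = - 8 \left(B + B^{2}\right) = - 8 B - 8 B^{2}$)
$C{\left(o,V \right)} = \frac{1}{V}$
$L = -190$ ($L = -3 - \left(27 - 40 \left(1 - 5\right)\right) = -3 - \left(27 - -160\right) = -3 - 187 = -190$)
$C{\left(-11,6 \right)} \left(h{\left(M{\left(-4 \right)} \right)} + L\right) = \frac{3 \left(-2\right) - 190}{6} = \frac{-6 - 190}{6} = \frac{1}{6} \left(-196\right) = - \frac{98}{3}$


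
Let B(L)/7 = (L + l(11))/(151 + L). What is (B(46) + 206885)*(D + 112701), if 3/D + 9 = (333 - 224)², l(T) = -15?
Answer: 3895122898013325/167056 ≈ 2.3316e+10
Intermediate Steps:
B(L) = 7*(-15 + L)/(151 + L) (B(L) = 7*((L - 15)/(151 + L)) = 7*((-15 + L)/(151 + L)) = 7*(-15 + L)/(151 + L))
D = 3/11872 (D = 3/(-9 + (333 - 224)²) = 3/(-9 + 109²) = 3/(-9 + 11881) = 3/11872 ≈ 0.00025270)
(B(46) + 206885)*(D + 112701) = (7*(-15 + 46)/(151 + 46) + 206885)*(3/11872 + 112701) = (7*31/197 + 206885)*(1337986275/11872) = (7*(1/197)*31 + 206885)*(1337986275/11872) = (217/197 + 206885)*(1337986275/11872) = (40756562/197)*(1337986275/11872) = 3895122898013325/167056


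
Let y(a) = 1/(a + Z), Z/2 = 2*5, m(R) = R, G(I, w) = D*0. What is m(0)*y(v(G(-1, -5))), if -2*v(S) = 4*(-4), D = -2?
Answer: 0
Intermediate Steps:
G(I, w) = 0 (G(I, w) = -2*0 = 0)
Z = 20 (Z = 2*(2*5) = 2*10 = 20)
v(S) = 8 (v(S) = -2*(-4) = -1/2*(-16) = 8)
y(a) = 1/(20 + a) (y(a) = 1/(a + 20) = 1/(20 + a))
m(0)*y(v(G(-1, -5))) = 0/(20 + 8) = 0/28 = 0*(1/28) = 0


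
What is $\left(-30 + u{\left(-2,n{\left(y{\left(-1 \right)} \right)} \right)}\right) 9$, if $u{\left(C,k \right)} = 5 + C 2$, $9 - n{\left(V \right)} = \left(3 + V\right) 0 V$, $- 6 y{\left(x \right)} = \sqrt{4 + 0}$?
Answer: $-261$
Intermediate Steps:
$y{\left(x \right)} = - \frac{1}{3}$ ($y{\left(x \right)} = - \frac{\sqrt{4 + 0}}{6} = - \frac{\sqrt{4}}{6} = \left(- \frac{1}{6}\right) 2 = - \frac{1}{3}$)
$n{\left(V \right)} = 9$ ($n{\left(V \right)} = 9 - \left(3 + V\right) 0 V = 9 - 0 V = 9 - 0 = 9 + 0 = 9$)
$u{\left(C,k \right)} = 5 + 2 C$
$\left(-30 + u{\left(-2,n{\left(y{\left(-1 \right)} \right)} \right)}\right) 9 = \left(-30 + \left(5 + 2 \left(-2\right)\right)\right) 9 = \left(-30 + \left(5 - 4\right)\right) 9 = \left(-30 + 1\right) 9 = \left(-29\right) 9 = -261$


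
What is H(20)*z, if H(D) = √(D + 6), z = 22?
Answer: 22*√26 ≈ 112.18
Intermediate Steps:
H(D) = √(6 + D)
H(20)*z = √(6 + 20)*22 = √26*22 = 22*√26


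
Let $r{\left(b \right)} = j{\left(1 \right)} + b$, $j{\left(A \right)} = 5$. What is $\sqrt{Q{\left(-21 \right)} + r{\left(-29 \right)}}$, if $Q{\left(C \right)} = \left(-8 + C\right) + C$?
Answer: $i \sqrt{74} \approx 8.6023 i$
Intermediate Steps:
$Q{\left(C \right)} = -8 + 2 C$
$r{\left(b \right)} = 5 + b$
$\sqrt{Q{\left(-21 \right)} + r{\left(-29 \right)}} = \sqrt{\left(-8 + 2 \left(-21\right)\right) + \left(5 - 29\right)} = \sqrt{\left(-8 - 42\right) - 24} = \sqrt{-50 - 24} = \sqrt{-74} = i \sqrt{74}$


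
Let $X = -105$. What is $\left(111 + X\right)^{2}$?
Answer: $36$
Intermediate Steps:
$\left(111 + X\right)^{2} = \left(111 - 105\right)^{2} = 6^{2} = 36$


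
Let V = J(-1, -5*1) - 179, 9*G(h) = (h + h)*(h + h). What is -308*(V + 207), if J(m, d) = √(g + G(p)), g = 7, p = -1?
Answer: -8624 - 308*√67/3 ≈ -9464.4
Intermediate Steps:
G(h) = 4*h²/9 (G(h) = ((h + h)*(h + h))/9 = ((2*h)*(2*h))/9 = (4*h²)/9 = 4*h²/9)
J(m, d) = √67/3 (J(m, d) = √(7 + (4/9)*(-1)²) = √(7 + (4/9)*1) = √(7 + 4/9) = √(67/9) = √67/3)
V = -179 + √67/3 (V = √67/3 - 179 = -179 + √67/3 ≈ -176.27)
-308*(V + 207) = -308*((-179 + √67/3) + 207) = -308*(28 + √67/3) = -8624 - 308*√67/3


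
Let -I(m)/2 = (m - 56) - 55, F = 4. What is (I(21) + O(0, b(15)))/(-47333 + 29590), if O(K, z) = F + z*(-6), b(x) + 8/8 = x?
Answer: -100/17743 ≈ -0.0056360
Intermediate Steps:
b(x) = -1 + x
I(m) = 222 - 2*m (I(m) = -2*((m - 56) - 55) = -2*((-56 + m) - 55) = -2*(-111 + m) = 222 - 2*m)
O(K, z) = 4 - 6*z (O(K, z) = 4 + z*(-6) = 4 - 6*z)
(I(21) + O(0, b(15)))/(-47333 + 29590) = ((222 - 2*21) + (4 - 6*(-1 + 15)))/(-47333 + 29590) = ((222 - 42) + (4 - 6*14))/(-17743) = (180 + (4 - 84))*(-1/17743) = (180 - 80)*(-1/17743) = 100*(-1/17743) = -100/17743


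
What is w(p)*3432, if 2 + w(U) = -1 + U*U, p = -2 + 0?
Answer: 3432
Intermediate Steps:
p = -2
w(U) = -3 + U**2 (w(U) = -2 + (-1 + U*U) = -2 + (-1 + U**2) = -3 + U**2)
w(p)*3432 = (-3 + (-2)**2)*3432 = (-3 + 4)*3432 = 1*3432 = 3432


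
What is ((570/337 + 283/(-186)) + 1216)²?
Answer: 5811311877905521/3929033124 ≈ 1.4791e+6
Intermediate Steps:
((570/337 + 283/(-186)) + 1216)² = ((570*(1/337) + 283*(-1/186)) + 1216)² = ((570/337 - 283/186) + 1216)² = (10649/62682 + 1216)² = (76231961/62682)² = 5811311877905521/3929033124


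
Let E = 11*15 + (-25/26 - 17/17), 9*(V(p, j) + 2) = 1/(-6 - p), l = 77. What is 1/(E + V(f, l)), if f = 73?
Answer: 18486/2976931 ≈ 0.0062098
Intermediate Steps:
V(p, j) = -2 + 1/(9*(-6 - p))
E = 4239/26 (E = 165 + (-25*1/26 - 17*1/17) = 165 + (-25/26 - 1) = 165 - 51/26 = 4239/26 ≈ 163.04)
1/(E + V(f, l)) = 1/(4239/26 + (-109 - 18*73)/(9*(6 + 73))) = 1/(4239/26 + (1/9)*(-109 - 1314)/79) = 1/(4239/26 + (1/9)*(1/79)*(-1423)) = 1/(4239/26 - 1423/711) = 1/(2976931/18486) = 18486/2976931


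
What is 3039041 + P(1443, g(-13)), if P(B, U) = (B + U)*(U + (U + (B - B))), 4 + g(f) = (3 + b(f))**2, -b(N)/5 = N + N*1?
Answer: 679596401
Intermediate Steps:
b(N) = -10*N (b(N) = -5*(N + N*1) = -5*(N + N) = -10*N)
g(f) = -4 + (3 - 10*f)**2
P(B, U) = 2*U*(B + U) (P(B, U) = (B + U)*(U + (U + 0)) = (B + U)*(U + U) = (B + U)*(2*U) = 2*U*(B + U))
3039041 + P(1443, g(-13)) = 3039041 + 2*(-4 + (-3 + 10*(-13))**2)*(1443 + (-4 + (-3 + 10*(-13))**2)) = 3039041 + 2*(-4 + (-3 - 130)**2)*(1443 + (-4 + (-3 - 130)**2)) = 3039041 + 2*(-4 + (-133)**2)*(1443 + (-4 + (-133)**2)) = 3039041 + 2*(-4 + 17689)*(1443 + (-4 + 17689)) = 3039041 + 2*17685*(1443 + 17685) = 3039041 + 2*17685*19128 = 3039041 + 676557360 = 679596401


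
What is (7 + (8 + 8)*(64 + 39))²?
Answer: 2739025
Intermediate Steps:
(7 + (8 + 8)*(64 + 39))² = (7 + 16*103)² = (7 + 1648)² = 1655² = 2739025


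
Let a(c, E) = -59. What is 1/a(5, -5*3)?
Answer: -1/59 ≈ -0.016949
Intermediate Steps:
1/a(5, -5*3) = 1/(-59) = -1/59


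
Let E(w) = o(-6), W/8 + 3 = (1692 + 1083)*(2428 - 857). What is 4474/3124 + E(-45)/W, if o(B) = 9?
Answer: 13003003295/9079431152 ≈ 1.4321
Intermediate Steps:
W = 34876176 (W = -24 + 8*((1692 + 1083)*(2428 - 857)) = -24 + 8*(2775*1571) = -24 + 8*4359525 = -24 + 34876200 = 34876176)
E(w) = 9
4474/3124 + E(-45)/W = 4474/3124 + 9/34876176 = 4474*(1/3124) + 9*(1/34876176) = 2237/1562 + 3/11625392 = 13003003295/9079431152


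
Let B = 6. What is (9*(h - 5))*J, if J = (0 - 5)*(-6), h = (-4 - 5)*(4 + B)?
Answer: -25650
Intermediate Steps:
h = -90 (h = (-4 - 5)*(4 + 6) = -9*10 = -90)
J = 30 (J = -5*(-6) = 30)
(9*(h - 5))*J = (9*(-90 - 5))*30 = (9*(-95))*30 = -855*30 = -25650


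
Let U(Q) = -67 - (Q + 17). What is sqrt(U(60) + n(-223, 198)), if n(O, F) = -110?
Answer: I*sqrt(254) ≈ 15.937*I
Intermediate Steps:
U(Q) = -84 - Q (U(Q) = -67 - (17 + Q) = -67 + (-17 - Q) = -84 - Q)
sqrt(U(60) + n(-223, 198)) = sqrt((-84 - 1*60) - 110) = sqrt((-84 - 60) - 110) = sqrt(-144 - 110) = sqrt(-254) = I*sqrt(254)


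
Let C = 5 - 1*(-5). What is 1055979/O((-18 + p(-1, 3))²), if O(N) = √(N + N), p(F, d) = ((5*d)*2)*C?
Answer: 351993*√2/188 ≈ 2647.8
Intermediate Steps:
C = 10 (C = 5 + 5 = 10)
p(F, d) = 100*d (p(F, d) = ((5*d)*2)*10 = (10*d)*10 = 100*d)
O(N) = √2*√N (O(N) = √(2*N) = √2*√N)
1055979/O((-18 + p(-1, 3))²) = 1055979/((√2*√((-18 + 100*3)²))) = 1055979/((√2*√((-18 + 300)²))) = 1055979/((√2*√(282²))) = 1055979/((√2*√79524)) = 1055979/((√2*282)) = 1055979/((282*√2)) = 1055979*(√2/564) = 351993*√2/188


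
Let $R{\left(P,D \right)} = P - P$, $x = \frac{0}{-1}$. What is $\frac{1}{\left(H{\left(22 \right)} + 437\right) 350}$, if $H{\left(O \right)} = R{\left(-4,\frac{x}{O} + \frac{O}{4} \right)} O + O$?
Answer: $\frac{1}{160650} \approx 6.2247 \cdot 10^{-6}$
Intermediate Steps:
$x = 0$ ($x = 0 \left(-1\right) = 0$)
$R{\left(P,D \right)} = 0$
$H{\left(O \right)} = O$ ($H{\left(O \right)} = 0 O + O = 0 + O = O$)
$\frac{1}{\left(H{\left(22 \right)} + 437\right) 350} = \frac{1}{\left(22 + 437\right) 350} = \frac{1}{459 \cdot 350} = \frac{1}{160650}$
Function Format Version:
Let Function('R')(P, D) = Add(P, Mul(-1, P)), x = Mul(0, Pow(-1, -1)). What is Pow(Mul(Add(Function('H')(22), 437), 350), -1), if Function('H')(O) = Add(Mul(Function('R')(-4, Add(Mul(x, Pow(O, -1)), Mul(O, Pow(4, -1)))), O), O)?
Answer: Rational(1, 160650) ≈ 6.2247e-6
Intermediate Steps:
x = 0 (x = Mul(0, -1) = 0)
Function('R')(P, D) = 0
Function('H')(O) = O (Function('H')(O) = Add(Mul(0, O), O) = Add(0, O) = O)
Pow(Mul(Add(Function('H')(22), 437), 350), -1) = Pow(Mul(Add(22, 437), 350), -1) = Pow(Mul(459, 350), -1) = Pow(160650, -1) = Rational(1, 160650)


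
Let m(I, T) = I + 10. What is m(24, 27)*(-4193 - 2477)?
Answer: -226780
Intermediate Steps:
m(I, T) = 10 + I
m(24, 27)*(-4193 - 2477) = (10 + 24)*(-4193 - 2477) = 34*(-6670) = -226780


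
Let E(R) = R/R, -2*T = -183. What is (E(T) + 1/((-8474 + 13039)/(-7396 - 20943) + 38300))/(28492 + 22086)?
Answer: 542703737/27448152945015 ≈ 1.9772e-5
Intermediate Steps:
T = 183/2 (T = -½*(-183) = 183/2 ≈ 91.500)
E(R) = 1
(E(T) + 1/((-8474 + 13039)/(-7396 - 20943) + 38300))/(28492 + 22086) = (1 + 1/((-8474 + 13039)/(-7396 - 20943) + 38300))/(28492 + 22086) = (1 + 1/(4565/(-28339) + 38300))/50578 = (1 + 1/(4565*(-1/28339) + 38300))*(1/50578) = (1 + 1/(-4565/28339 + 38300))*(1/50578) = (1 + 1/(1085379135/28339))*(1/50578) = (1 + 28339/1085379135)*(1/50578) = (1085407474/1085379135)*(1/50578) = 542703737/27448152945015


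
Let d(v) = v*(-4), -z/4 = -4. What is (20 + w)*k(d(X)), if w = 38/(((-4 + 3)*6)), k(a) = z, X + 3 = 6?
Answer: 656/3 ≈ 218.67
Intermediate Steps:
X = 3 (X = -3 + 6 = 3)
z = 16 (z = -4*(-4) = 16)
d(v) = -4*v
k(a) = 16
w = -19/3 (w = 38/((-1*6)) = 38/(-6) = 38*(-⅙) = -19/3 ≈ -6.3333)
(20 + w)*k(d(X)) = (20 - 19/3)*16 = (41/3)*16 = 656/3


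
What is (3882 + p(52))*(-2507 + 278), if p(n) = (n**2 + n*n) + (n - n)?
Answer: -20707410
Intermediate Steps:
p(n) = 2*n**2 (p(n) = (n**2 + n**2) + 0 = 2*n**2 + 0 = 2*n**2)
(3882 + p(52))*(-2507 + 278) = (3882 + 2*52**2)*(-2507 + 278) = (3882 + 2*2704)*(-2229) = (3882 + 5408)*(-2229) = 9290*(-2229) = -20707410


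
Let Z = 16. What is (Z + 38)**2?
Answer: 2916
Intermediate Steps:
(Z + 38)**2 = (16 + 38)**2 = 54**2 = 2916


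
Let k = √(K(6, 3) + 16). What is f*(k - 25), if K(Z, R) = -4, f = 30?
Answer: -750 + 60*√3 ≈ -646.08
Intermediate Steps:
k = 2*√3 (k = √(-4 + 16) = √12 = 2*√3 ≈ 3.4641)
f*(k - 25) = 30*(2*√3 - 25) = 30*(-25 + 2*√3) = -750 + 60*√3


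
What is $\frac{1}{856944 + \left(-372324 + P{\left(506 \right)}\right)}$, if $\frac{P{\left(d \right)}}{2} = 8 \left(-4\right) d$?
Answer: $\frac{1}{452236} \approx 2.2112 \cdot 10^{-6}$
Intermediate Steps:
$P{\left(d \right)} = - 64 d$ ($P{\left(d \right)} = 2 \cdot 8 \left(-4\right) d = 2 \left(- 32 d\right) = - 64 d$)
$\frac{1}{856944 + \left(-372324 + P{\left(506 \right)}\right)} = \frac{1}{856944 - 404708} = \frac{1}{452236}$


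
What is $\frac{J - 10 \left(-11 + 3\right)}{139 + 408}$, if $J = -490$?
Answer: $- \frac{410}{547} \approx -0.74954$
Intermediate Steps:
$\frac{J - 10 \left(-11 + 3\right)}{139 + 408} = \frac{-490 - 10 \left(-11 + 3\right)}{139 + 408} = \frac{-490 - -80}{547} = \left(-490 + 80\right) \frac{1}{547} = \left(-410\right) \frac{1}{547} = - \frac{410}{547}$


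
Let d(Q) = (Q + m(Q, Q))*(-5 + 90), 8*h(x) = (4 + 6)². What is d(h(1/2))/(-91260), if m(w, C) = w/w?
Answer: -17/1352 ≈ -0.012574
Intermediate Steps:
h(x) = 25/2 (h(x) = (4 + 6)²/8 = (⅛)*10² = (⅛)*100 = 25/2)
m(w, C) = 1
d(Q) = 85 + 85*Q (d(Q) = (Q + 1)*(-5 + 90) = (1 + Q)*85 = 85 + 85*Q)
d(h(1/2))/(-91260) = (85 + 85*(25/2))/(-91260) = (85 + 2125/2)*(-1/91260) = (2295/2)*(-1/91260) = -17/1352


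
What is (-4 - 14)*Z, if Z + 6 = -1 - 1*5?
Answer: 216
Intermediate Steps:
Z = -12 (Z = -6 + (-1 - 1*5) = -6 + (-1 - 5) = -6 - 6 = -12)
(-4 - 14)*Z = (-4 - 14)*(-12) = -18*(-12) = 216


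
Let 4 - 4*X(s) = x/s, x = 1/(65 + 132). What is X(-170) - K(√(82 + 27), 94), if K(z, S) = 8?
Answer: -937719/133960 ≈ -7.0000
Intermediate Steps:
x = 1/197 ≈ 0.0050761
X(s) = 1 - 1/(788*s)
X(-170) - K(√(82 + 27), 94) = (-1/788 - 170)/(-170) - 1*8 = -1/170*(-133961/788) - 8 = 133961/133960 - 8 = -937719/133960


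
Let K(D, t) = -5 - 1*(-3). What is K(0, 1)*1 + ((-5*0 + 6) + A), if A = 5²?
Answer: 29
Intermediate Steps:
A = 25
K(D, t) = -2 (K(D, t) = -5 + 3 = -2)
K(0, 1)*1 + ((-5*0 + 6) + A) = -2*1 + ((-5*0 + 6) + 25) = -2 + ((0 + 6) + 25) = -2 + (6 + 25) = -2 + 31 = 29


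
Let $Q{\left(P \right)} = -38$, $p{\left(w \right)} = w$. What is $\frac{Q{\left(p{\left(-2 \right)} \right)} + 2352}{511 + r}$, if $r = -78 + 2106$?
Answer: $\frac{2314}{2539} \approx 0.91138$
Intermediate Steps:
$r = 2028$
$\frac{Q{\left(p{\left(-2 \right)} \right)} + 2352}{511 + r} = \frac{-38 + 2352}{511 + 2028} = \frac{2314}{2539}$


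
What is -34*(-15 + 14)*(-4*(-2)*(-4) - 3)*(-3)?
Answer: 3570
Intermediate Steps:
-34*(-15 + 14)*(-4*(-2)*(-4) - 3)*(-3) = -(-34)*(8*(-4) - 3)*(-3) = -(-34)*(-32 - 3)*(-3) = -(-34)*(-35)*(-3) = -34*35*(-3) = -1190*(-3) = 3570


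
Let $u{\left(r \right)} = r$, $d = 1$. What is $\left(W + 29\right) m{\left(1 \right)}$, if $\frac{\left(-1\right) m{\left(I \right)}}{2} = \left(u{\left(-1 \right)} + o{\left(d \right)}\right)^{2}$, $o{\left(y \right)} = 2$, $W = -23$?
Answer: $-12$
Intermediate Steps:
$m{\left(I \right)} = -2$ ($m{\left(I \right)} = - 2 \left(-1 + 2\right)^{2} = - 2 \cdot 1^{2} = \left(-2\right) 1 = -2$)
$\left(W + 29\right) m{\left(1 \right)} = \left(-23 + 29\right) \left(-2\right) = 6 \left(-2\right) = -12$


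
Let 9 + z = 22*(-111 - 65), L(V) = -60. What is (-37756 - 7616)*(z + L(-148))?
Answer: 178811052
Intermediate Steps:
z = -3881 (z = -9 + 22*(-111 - 65) = -9 + 22*(-176) = -9 - 3872 = -3881)
(-37756 - 7616)*(z + L(-148)) = (-37756 - 7616)*(-3881 - 60) = -45372*(-3941) = 178811052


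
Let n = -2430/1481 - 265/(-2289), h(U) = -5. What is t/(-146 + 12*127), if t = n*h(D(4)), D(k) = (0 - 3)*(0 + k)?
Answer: 25849025/4671432402 ≈ 0.0055334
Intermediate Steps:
D(k) = -3*k
n = -5169805/3390009 (n = -2430*1/1481 - 265*(-1/2289) = -2430/1481 + 265/2289 = -5169805/3390009 ≈ -1.5250)
t = 25849025/3390009 (t = -5169805/3390009*(-5) = 25849025/3390009 ≈ 7.6251)
t/(-146 + 12*127) = 25849025/(3390009*(-146 + 12*127)) = 25849025/(3390009*(-146 + 1524)) = (25849025/3390009)/1378 = (25849025/3390009)*(1/1378) = 25849025/4671432402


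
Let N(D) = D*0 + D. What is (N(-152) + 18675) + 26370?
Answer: 44893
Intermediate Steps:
N(D) = D (N(D) = 0 + D = D)
(N(-152) + 18675) + 26370 = (-152 + 18675) + 26370 = 18523 + 26370 = 44893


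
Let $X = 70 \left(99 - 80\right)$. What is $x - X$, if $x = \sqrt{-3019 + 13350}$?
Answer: $-1330 + \sqrt{10331} \approx -1228.4$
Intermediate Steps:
$X = 1330$ ($X = 70 \cdot 19 = 1330$)
$x = \sqrt{10331} \approx 101.64$
$x - X = \sqrt{10331} - 1330 = -1330 + \sqrt{10331}$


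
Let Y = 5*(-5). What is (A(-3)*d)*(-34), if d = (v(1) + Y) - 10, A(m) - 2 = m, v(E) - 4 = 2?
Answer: -986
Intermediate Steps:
v(E) = 6 (v(E) = 4 + 2 = 6)
Y = -25
A(m) = 2 + m
d = -29 (d = (6 - 25) - 10 = -19 - 10 = -29)
(A(-3)*d)*(-34) = ((2 - 3)*(-29))*(-34) = -1*(-29)*(-34) = 29*(-34) = -986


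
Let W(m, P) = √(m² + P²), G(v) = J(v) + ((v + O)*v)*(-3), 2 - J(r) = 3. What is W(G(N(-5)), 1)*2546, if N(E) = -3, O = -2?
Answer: 2546*√2117 ≈ 1.1714e+5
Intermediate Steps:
J(r) = -1 (J(r) = 2 - 1*3 = 2 - 3 = -1)
G(v) = -1 - 3*v*(-2 + v) (G(v) = -1 + ((v - 2)*v)*(-3) = -1 + ((-2 + v)*v)*(-3) = -1 + (v*(-2 + v))*(-3) = -1 - 3*v*(-2 + v))
W(m, P) = √(P² + m²)
W(G(N(-5)), 1)*2546 = √(1² + (-1 - 3*(-3)² + 6*(-3))²)*2546 = √(1 + (-1 - 3*9 - 18)²)*2546 = √(1 + (-1 - 27 - 18)²)*2546 = √(1 + (-46)²)*2546 = √(1 + 2116)*2546 = √2117*2546 = 2546*√2117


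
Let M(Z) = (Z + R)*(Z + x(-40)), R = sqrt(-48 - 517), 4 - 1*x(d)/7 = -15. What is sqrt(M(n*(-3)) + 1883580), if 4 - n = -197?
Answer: sqrt(2166990 - 470*I*sqrt(565)) ≈ 1472.1 - 3.795*I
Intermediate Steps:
x(d) = 133 (x(d) = 28 - 7*(-15) = 28 + 105 = 133)
n = 201 (n = 4 - 1*(-197) = 4 + 197 = 201)
R = I*sqrt(565) (R = sqrt(-565) = I*sqrt(565) ≈ 23.77*I)
M(Z) = (133 + Z)*(Z + I*sqrt(565)) (M(Z) = (Z + I*sqrt(565))*(Z + 133) = (Z + I*sqrt(565))*(133 + Z) = (133 + Z)*(Z + I*sqrt(565)))
sqrt(M(n*(-3)) + 1883580) = sqrt(((201*(-3))**2 + 133*(201*(-3)) + 133*I*sqrt(565) + I*(201*(-3))*sqrt(565)) + 1883580) = sqrt(((-603)**2 + 133*(-603) + 133*I*sqrt(565) + I*(-603)*sqrt(565)) + 1883580) = sqrt((363609 - 80199 + 133*I*sqrt(565) - 603*I*sqrt(565)) + 1883580) = sqrt((283410 - 470*I*sqrt(565)) + 1883580) = sqrt(2166990 - 470*I*sqrt(565))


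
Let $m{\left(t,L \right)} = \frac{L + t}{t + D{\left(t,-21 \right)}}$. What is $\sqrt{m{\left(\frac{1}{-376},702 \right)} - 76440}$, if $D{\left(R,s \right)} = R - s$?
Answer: $\frac{i \sqrt{4761293010646}}{7894} \approx 276.42 i$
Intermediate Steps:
$m{\left(t,L \right)} = \frac{L + t}{21 + 2 t}$ ($m{\left(t,L \right)} = \frac{L + t}{t + \left(t - -21\right)} = \frac{L + t}{t + \left(t + 21\right)} = \frac{L + t}{t + \left(21 + t\right)} = \frac{L + t}{21 + 2 t}$)
$\sqrt{m{\left(\frac{1}{-376},702 \right)} - 76440} = \sqrt{\frac{702 + \frac{1}{-376}}{21 + \frac{2}{-376}} - 76440} = \sqrt{\frac{702 - \frac{1}{376}}{21 + 2 \left(- \frac{1}{376}\right)} - 76440} = \sqrt{\frac{1}{21 - \frac{1}{188}} \cdot \frac{263951}{376} - 76440} = \sqrt{\frac{1}{\frac{3947}{188}} \cdot \frac{263951}{376} - 76440} = \sqrt{\frac{188}{3947} \cdot \frac{263951}{376} - 76440} = \sqrt{\frac{263951}{7894} - 76440} = \sqrt{- \frac{603153409}{7894}} = \frac{i \sqrt{4761293010646}}{7894}$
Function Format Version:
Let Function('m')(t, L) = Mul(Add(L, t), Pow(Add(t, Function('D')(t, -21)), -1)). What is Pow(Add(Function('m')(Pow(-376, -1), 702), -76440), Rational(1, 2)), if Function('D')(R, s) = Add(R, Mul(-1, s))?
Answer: Mul(Rational(1, 7894), I, Pow(4761293010646, Rational(1, 2))) ≈ Mul(276.42, I)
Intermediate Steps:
Function('m')(t, L) = Mul(Pow(Add(21, Mul(2, t)), -1), Add(L, t)) (Function('m')(t, L) = Mul(Add(L, t), Pow(Add(t, Add(t, Mul(-1, -21))), -1)) = Mul(Add(L, t), Pow(Add(t, Add(t, 21)), -1)) = Mul(Add(L, t), Pow(Add(t, Add(21, t)), -1)) = Mul(Add(L, t), Pow(Add(21, Mul(2, t)), -1)) = Mul(Pow(Add(21, Mul(2, t)), -1), Add(L, t)))
Pow(Add(Function('m')(Pow(-376, -1), 702), -76440), Rational(1, 2)) = Pow(Add(Mul(Pow(Add(21, Mul(2, Pow(-376, -1))), -1), Add(702, Pow(-376, -1))), -76440), Rational(1, 2)) = Pow(Add(Mul(Pow(Add(21, Mul(2, Rational(-1, 376))), -1), Add(702, Rational(-1, 376))), -76440), Rational(1, 2)) = Pow(Add(Mul(Pow(Add(21, Rational(-1, 188)), -1), Rational(263951, 376)), -76440), Rational(1, 2)) = Pow(Add(Mul(Pow(Rational(3947, 188), -1), Rational(263951, 376)), -76440), Rational(1, 2)) = Pow(Add(Mul(Rational(188, 3947), Rational(263951, 376)), -76440), Rational(1, 2)) = Pow(Add(Rational(263951, 7894), -76440), Rational(1, 2)) = Pow(Rational(-603153409, 7894), Rational(1, 2)) = Mul(Rational(1, 7894), I, Pow(4761293010646, Rational(1, 2)))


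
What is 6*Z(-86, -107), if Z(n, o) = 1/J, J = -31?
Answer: -6/31 ≈ -0.19355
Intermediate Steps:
Z(n, o) = -1/31 (Z(n, o) = 1/(-31) = -1/31)
6*Z(-86, -107) = 6*(-1/31) = -6/31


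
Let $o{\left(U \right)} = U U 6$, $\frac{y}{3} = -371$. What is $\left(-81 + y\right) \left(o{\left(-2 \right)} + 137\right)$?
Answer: $-192234$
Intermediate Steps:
$y = -1113$ ($y = 3 \left(-371\right) = -1113$)
$o{\left(U \right)} = 6 U^{2}$ ($o{\left(U \right)} = U^{2} \cdot 6 = 6 U^{2}$)
$\left(-81 + y\right) \left(o{\left(-2 \right)} + 137\right) = \left(-81 - 1113\right) \left(6 \left(-2\right)^{2} + 137\right) = - 1194 \left(6 \cdot 4 + 137\right) = - 1194 \left(24 + 137\right) = \left(-1194\right) 161 = -192234$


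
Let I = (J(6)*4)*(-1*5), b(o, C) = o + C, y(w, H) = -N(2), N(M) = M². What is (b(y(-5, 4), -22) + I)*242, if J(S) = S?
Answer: -35332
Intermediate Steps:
y(w, H) = -4 (y(w, H) = -1*2² = -1*4 = -4)
b(o, C) = C + o
I = -120 (I = (6*4)*(-1*5) = 24*(-5) = -120)
(b(y(-5, 4), -22) + I)*242 = ((-22 - 4) - 120)*242 = (-26 - 120)*242 = -146*242 = -35332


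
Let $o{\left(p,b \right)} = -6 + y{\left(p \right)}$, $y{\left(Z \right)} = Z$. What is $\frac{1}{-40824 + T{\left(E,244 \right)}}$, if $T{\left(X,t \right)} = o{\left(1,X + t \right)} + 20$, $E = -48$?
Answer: $- \frac{1}{40809} \approx -2.4504 \cdot 10^{-5}$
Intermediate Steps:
$o{\left(p,b \right)} = -6 + p$
$T{\left(X,t \right)} = 15$ ($T{\left(X,t \right)} = \left(-6 + 1\right) + 20 = -5 + 20 = 15$)
$\frac{1}{-40824 + T{\left(E,244 \right)}} = \frac{1}{-40824 + 15} = \frac{1}{-40809} = - \frac{1}{40809}$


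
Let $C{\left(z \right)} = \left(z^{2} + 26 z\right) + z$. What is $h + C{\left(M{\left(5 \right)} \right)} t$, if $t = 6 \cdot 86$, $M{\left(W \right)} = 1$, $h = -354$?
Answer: $14094$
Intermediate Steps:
$t = 516$
$C{\left(z \right)} = z^{2} + 27 z$
$h + C{\left(M{\left(5 \right)} \right)} t = -354 + 1 \left(27 + 1\right) 516 = -354 + 1 \cdot 28 \cdot 516 = -354 + 28 \cdot 516 = -354 + 14448 = 14094$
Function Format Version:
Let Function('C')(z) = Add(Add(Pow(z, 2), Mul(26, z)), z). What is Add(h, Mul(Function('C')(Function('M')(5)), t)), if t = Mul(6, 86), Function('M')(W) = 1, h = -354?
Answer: 14094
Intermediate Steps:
t = 516
Function('C')(z) = Add(Pow(z, 2), Mul(27, z))
Add(h, Mul(Function('C')(Function('M')(5)), t)) = Add(-354, Mul(Mul(1, Add(27, 1)), 516)) = Add(-354, Mul(Mul(1, 28), 516)) = Add(-354, Mul(28, 516)) = Add(-354, 14448) = 14094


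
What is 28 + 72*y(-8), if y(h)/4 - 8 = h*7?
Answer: -13796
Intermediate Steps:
y(h) = 32 + 28*h (y(h) = 32 + 4*(h*7) = 32 + 4*(7*h) = 32 + 28*h)
28 + 72*y(-8) = 28 + 72*(32 + 28*(-8)) = 28 + 72*(32 - 224) = 28 + 72*(-192) = 28 - 13824 = -13796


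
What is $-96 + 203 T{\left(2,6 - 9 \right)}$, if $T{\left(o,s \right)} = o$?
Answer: $310$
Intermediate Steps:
$-96 + 203 T{\left(2,6 - 9 \right)} = -96 + 203 \cdot 2 = -96 + 406 = 310$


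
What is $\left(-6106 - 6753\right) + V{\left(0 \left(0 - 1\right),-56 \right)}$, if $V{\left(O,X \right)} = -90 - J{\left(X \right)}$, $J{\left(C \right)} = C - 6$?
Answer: $-12887$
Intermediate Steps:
$J{\left(C \right)} = -6 + C$ ($J{\left(C \right)} = C - 6 = -6 + C$)
$V{\left(O,X \right)} = -84 - X$ ($V{\left(O,X \right)} = -90 - \left(-6 + X\right) = -84 - X$)
$\left(-6106 - 6753\right) + V{\left(0 \left(0 - 1\right),-56 \right)} = \left(-6106 - 6753\right) - 28 = -12859 + \left(-84 + 56\right) = -12859 - 28 = -12887$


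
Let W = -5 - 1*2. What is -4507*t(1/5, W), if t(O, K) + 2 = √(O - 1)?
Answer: 9014 - 9014*I*√5/5 ≈ 9014.0 - 4031.2*I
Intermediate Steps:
W = -7 (W = -5 - 2 = -7)
t(O, K) = -2 + √(-1 + O) (t(O, K) = -2 + √(O - 1) = -2 + √(-1 + O))
-4507*t(1/5, W) = -4507*(-2 + √(-1 + 1/5)) = -4507*(-2 + √(-1 + 1*(⅕))) = -4507*(-2 + √(-1 + ⅕)) = -4507*(-2 + √(-⅘)) = -4507*(-2 + 2*I*√5/5) = 9014 - 9014*I*√5/5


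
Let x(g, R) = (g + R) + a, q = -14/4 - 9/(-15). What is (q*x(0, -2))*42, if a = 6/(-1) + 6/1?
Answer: 1218/5 ≈ 243.60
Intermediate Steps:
a = 0 (a = 6*(-1) + 6*1 = -6 + 6 = 0)
q = -29/10 (q = -14*¼ - 9*(-1/15) = -7/2 + ⅗ = -29/10 ≈ -2.9000)
x(g, R) = R + g (x(g, R) = (g + R) + 0 = (R + g) + 0 = R + g)
(q*x(0, -2))*42 = -29*(-2 + 0)/10*42 = -29/10*(-2)*42 = (29/5)*42 = 1218/5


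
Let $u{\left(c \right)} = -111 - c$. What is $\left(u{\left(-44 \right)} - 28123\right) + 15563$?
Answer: $-12627$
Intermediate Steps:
$\left(u{\left(-44 \right)} - 28123\right) + 15563 = \left(\left(-111 - -44\right) - 28123\right) + 15563 = \left(\left(-111 + 44\right) - 28123\right) + 15563 = \left(-67 - 28123\right) + 15563 = -28190 + 15563 = -12627$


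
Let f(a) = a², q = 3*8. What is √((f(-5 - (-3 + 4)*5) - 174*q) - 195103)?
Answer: 9*I*√2459 ≈ 446.29*I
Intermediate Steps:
q = 24
√((f(-5 - (-3 + 4)*5) - 174*q) - 195103) = √(((-5 - (-3 + 4)*5)² - 174*24) - 195103) = √(((-5 - 5)² - 4176) - 195103) = √(((-10)² - 4176) - 195103) = √((100 - 4176) - 195103) = √(-4076 - 195103) = √(-199179) = 9*I*√2459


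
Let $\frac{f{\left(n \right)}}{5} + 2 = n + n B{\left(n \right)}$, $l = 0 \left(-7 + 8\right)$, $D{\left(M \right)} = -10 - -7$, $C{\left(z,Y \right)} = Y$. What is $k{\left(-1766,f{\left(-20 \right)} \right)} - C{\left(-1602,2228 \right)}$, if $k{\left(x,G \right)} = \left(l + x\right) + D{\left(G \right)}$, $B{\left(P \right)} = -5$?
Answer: $-3997$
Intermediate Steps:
$D{\left(M \right)} = -3$ ($D{\left(M \right)} = -10 + 7 = -3$)
$l = 0$ ($l = 0 \cdot 1 = 0$)
$f{\left(n \right)} = -10 - 20 n$ ($f{\left(n \right)} = -10 + 5 \left(n + n \left(-5\right)\right) = -10 + 5 \left(n - 5 n\right) = -10 + 5 \left(- 4 n\right) = -10 - 20 n$)
$k{\left(x,G \right)} = -3 + x$ ($k{\left(x,G \right)} = \left(0 + x\right) - 3 = x - 3 = -3 + x$)
$k{\left(-1766,f{\left(-20 \right)} \right)} - C{\left(-1602,2228 \right)} = \left(-3 - 1766\right) - 2228 = -1769 - 2228 = -3997$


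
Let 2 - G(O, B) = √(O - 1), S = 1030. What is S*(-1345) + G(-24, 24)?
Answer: -1385348 - 5*I ≈ -1.3853e+6 - 5.0*I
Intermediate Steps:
G(O, B) = 2 - √(-1 + O) (G(O, B) = 2 - √(O - 1) = 2 - √(-1 + O))
S*(-1345) + G(-24, 24) = 1030*(-1345) + (2 - √(-1 - 24)) = -1385350 + (2 - √(-25)) = -1385350 + (2 - 5*I) = -1385348 - 5*I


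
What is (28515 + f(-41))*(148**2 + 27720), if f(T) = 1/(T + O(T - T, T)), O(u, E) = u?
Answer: 58016113136/41 ≈ 1.4150e+9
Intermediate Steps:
f(T) = 1/T (f(T) = 1/(T + (T - T)) = 1/(T + 0) = 1/T)
(28515 + f(-41))*(148**2 + 27720) = (28515 + 1/(-41))*(148**2 + 27720) = (28515 - 1/41)*(21904 + 27720) = (1169114/41)*49624 = 58016113136/41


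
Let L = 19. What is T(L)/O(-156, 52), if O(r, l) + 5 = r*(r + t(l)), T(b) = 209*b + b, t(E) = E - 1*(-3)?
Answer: 210/829 ≈ 0.25332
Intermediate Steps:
t(E) = 3 + E (t(E) = E + 3 = 3 + E)
T(b) = 210*b
O(r, l) = -5 + r*(3 + l + r) (O(r, l) = -5 + r*(r + (3 + l)) = -5 + r*(3 + l + r))
T(L)/O(-156, 52) = (210*19)/(-5 + (-156)² - 156*(3 + 52)) = 3990/(-5 + 24336 - 156*55) = 3990/(-5 + 24336 - 8580) = 3990/15751 = 3990*(1/15751) = 210/829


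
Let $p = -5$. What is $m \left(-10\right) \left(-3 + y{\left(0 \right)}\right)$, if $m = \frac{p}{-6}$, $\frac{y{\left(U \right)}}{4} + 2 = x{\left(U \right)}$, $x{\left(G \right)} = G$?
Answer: $\frac{275}{3} \approx 91.667$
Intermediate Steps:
$y{\left(U \right)} = -8 + 4 U$
$m = \frac{5}{6}$ ($m = - \frac{5}{-6} = \left(-5\right) \left(- \frac{1}{6}\right) = \frac{5}{6} \approx 0.83333$)
$m \left(-10\right) \left(-3 + y{\left(0 \right)}\right) = \frac{5}{6} \left(-10\right) \left(-3 + \left(-8 + 4 \cdot 0\right)\right) = - \frac{25 \left(-3 + \left(-8 + 0\right)\right)}{3} = - \frac{25 \left(-3 - 8\right)}{3} = \left(- \frac{25}{3}\right) \left(-11\right) = \frac{275}{3}$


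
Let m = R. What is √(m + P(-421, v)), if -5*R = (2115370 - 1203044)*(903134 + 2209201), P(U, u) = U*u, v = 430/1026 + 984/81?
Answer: I*√1845083816148109/57 ≈ 7.5359e+5*I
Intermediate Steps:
v = 2149/171 (v = 430*(1/1026) + 984*(1/81) = 215/513 + 328/27 = 2149/171 ≈ 12.567)
R = -567892828242 (R = -(2115370 - 1203044)*(903134 + 2209201)/5 = -912326*3112335/5 = -⅕*2839464141210 = -567892828242)
m = -567892828242
√(m + P(-421, v)) = √(-567892828242 - 421*2149/171) = √(-567892828242 - 904729/171) = √(-97109674534111/171) = I*√1845083816148109/57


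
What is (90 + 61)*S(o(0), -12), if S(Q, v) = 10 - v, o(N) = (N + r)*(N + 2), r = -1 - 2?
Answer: 3322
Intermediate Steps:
r = -3
o(N) = (-3 + N)*(2 + N) (o(N) = (N - 3)*(N + 2) = (-3 + N)*(2 + N))
(90 + 61)*S(o(0), -12) = (90 + 61)*(10 - 1*(-12)) = 151*(10 + 12) = 151*22 = 3322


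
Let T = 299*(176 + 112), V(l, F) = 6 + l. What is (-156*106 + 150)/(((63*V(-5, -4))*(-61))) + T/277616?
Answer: 101665504/22226631 ≈ 4.5740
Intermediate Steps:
T = 86112 (T = 299*288 = 86112)
(-156*106 + 150)/(((63*V(-5, -4))*(-61))) + T/277616 = (-156*106 + 150)/(((63*(6 - 5))*(-61))) + 86112/277616 = (-16536 + 150)/(((63*1)*(-61))) + 86112*(1/277616) = -16386/(63*(-61)) + 5382/17351 = -16386/(-3843) + 5382/17351 = -16386*(-1/3843) + 5382/17351 = 5462/1281 + 5382/17351 = 101665504/22226631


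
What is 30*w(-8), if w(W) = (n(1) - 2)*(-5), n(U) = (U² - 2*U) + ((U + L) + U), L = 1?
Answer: 0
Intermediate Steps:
n(U) = 1 + U² (n(U) = (U² - 2*U) + ((U + 1) + U) = (U² - 2*U) + ((1 + U) + U) = (U² - 2*U) + (1 + 2*U) = 1 + U²)
w(W) = 0 (w(W) = ((1 + 1²) - 2)*(-5) = ((1 + 1) - 2)*(-5) = (2 - 2)*(-5) = 0*(-5) = 0)
30*w(-8) = 30*0 = 0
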